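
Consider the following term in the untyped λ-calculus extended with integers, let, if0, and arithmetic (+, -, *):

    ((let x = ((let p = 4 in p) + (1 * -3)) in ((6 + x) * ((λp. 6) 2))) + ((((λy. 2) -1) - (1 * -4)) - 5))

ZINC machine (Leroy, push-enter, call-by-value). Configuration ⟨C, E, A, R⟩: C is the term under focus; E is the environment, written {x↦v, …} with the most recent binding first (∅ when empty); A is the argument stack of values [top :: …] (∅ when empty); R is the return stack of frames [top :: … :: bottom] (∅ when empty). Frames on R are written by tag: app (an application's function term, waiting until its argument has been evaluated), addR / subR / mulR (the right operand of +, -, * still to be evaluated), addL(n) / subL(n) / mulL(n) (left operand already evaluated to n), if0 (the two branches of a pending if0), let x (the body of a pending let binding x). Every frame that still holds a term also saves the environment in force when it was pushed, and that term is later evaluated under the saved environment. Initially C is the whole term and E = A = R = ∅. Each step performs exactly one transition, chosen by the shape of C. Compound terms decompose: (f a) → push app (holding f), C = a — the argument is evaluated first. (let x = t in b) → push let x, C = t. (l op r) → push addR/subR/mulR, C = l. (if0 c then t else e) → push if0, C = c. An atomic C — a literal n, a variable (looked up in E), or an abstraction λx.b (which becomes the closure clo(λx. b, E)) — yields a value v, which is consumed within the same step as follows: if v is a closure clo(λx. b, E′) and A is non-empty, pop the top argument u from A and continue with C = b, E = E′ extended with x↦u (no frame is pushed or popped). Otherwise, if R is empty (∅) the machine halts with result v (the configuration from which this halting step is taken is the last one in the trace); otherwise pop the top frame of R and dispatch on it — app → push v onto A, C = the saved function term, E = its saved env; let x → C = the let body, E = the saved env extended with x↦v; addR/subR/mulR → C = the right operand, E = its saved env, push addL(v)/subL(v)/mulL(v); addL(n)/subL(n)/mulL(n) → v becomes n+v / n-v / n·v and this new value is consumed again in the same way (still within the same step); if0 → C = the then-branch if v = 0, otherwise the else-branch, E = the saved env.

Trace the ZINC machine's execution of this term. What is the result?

Answer: 43

Derivation:
[0] ⟨C=((let x = ((let p = 4 in p) + (1 * -3)) in ((6 + x) * ((λp. 6) 2))) + ((((λy. 2) -1) - (1 * -4)) - 5)); E=∅; A=∅; R=∅⟩
[1] ⟨C=(let x = ((let p = 4 in p) + (1 * -3)) in ((6 + x) * ((λp. 6) 2))); E=∅; A=∅; R=[addR]⟩
[2] ⟨C=((let p = 4 in p) + (1 * -3)); E=∅; A=∅; R=[let x :: addR]⟩
[3] ⟨C=(let p = 4 in p); E=∅; A=∅; R=[addR :: let x :: addR]⟩
[4] ⟨C=4; E=∅; A=∅; R=[let p :: addR :: let x :: addR]⟩
[5] ⟨C=p; E={p↦4}; A=∅; R=[addR :: let x :: addR]⟩
[6] ⟨C=(1 * -3); E=∅; A=∅; R=[addL(4) :: let x :: addR]⟩
[7] ⟨C=1; E=∅; A=∅; R=[mulR :: addL(4) :: let x :: addR]⟩
[8] ⟨C=-3; E=∅; A=∅; R=[mulL(1) :: addL(4) :: let x :: addR]⟩
[9] ⟨C=((6 + x) * ((λp. 6) 2)); E={x↦1}; A=∅; R=[addR]⟩
[10] ⟨C=(6 + x); E={x↦1}; A=∅; R=[mulR :: addR]⟩
[11] ⟨C=6; E={x↦1}; A=∅; R=[addR :: mulR :: addR]⟩
[12] ⟨C=x; E={x↦1}; A=∅; R=[addL(6) :: mulR :: addR]⟩
[13] ⟨C=((λp. 6) 2); E={x↦1}; A=∅; R=[mulL(7) :: addR]⟩
[14] ⟨C=2; E={x↦1}; A=∅; R=[app :: mulL(7) :: addR]⟩
[15] ⟨C=(λp. 6); E={x↦1}; A=[2]; R=[mulL(7) :: addR]⟩
[16] ⟨C=6; E={p↦2, x↦1}; A=∅; R=[mulL(7) :: addR]⟩
[17] ⟨C=((((λy. 2) -1) - (1 * -4)) - 5); E=∅; A=∅; R=[addL(42)]⟩
[18] ⟨C=(((λy. 2) -1) - (1 * -4)); E=∅; A=∅; R=[subR :: addL(42)]⟩
[19] ⟨C=((λy. 2) -1); E=∅; A=∅; R=[subR :: subR :: addL(42)]⟩
[20] ⟨C=-1; E=∅; A=∅; R=[app :: subR :: subR :: addL(42)]⟩
[21] ⟨C=(λy. 2); E=∅; A=[-1]; R=[subR :: subR :: addL(42)]⟩
[22] ⟨C=2; E={y↦-1}; A=∅; R=[subR :: subR :: addL(42)]⟩
[23] ⟨C=(1 * -4); E=∅; A=∅; R=[subL(2) :: subR :: addL(42)]⟩
[24] ⟨C=1; E=∅; A=∅; R=[mulR :: subL(2) :: subR :: addL(42)]⟩
[25] ⟨C=-4; E=∅; A=∅; R=[mulL(1) :: subL(2) :: subR :: addL(42)]⟩
[26] ⟨C=5; E=∅; A=∅; R=[subL(6) :: addL(42)]⟩
→ final value 43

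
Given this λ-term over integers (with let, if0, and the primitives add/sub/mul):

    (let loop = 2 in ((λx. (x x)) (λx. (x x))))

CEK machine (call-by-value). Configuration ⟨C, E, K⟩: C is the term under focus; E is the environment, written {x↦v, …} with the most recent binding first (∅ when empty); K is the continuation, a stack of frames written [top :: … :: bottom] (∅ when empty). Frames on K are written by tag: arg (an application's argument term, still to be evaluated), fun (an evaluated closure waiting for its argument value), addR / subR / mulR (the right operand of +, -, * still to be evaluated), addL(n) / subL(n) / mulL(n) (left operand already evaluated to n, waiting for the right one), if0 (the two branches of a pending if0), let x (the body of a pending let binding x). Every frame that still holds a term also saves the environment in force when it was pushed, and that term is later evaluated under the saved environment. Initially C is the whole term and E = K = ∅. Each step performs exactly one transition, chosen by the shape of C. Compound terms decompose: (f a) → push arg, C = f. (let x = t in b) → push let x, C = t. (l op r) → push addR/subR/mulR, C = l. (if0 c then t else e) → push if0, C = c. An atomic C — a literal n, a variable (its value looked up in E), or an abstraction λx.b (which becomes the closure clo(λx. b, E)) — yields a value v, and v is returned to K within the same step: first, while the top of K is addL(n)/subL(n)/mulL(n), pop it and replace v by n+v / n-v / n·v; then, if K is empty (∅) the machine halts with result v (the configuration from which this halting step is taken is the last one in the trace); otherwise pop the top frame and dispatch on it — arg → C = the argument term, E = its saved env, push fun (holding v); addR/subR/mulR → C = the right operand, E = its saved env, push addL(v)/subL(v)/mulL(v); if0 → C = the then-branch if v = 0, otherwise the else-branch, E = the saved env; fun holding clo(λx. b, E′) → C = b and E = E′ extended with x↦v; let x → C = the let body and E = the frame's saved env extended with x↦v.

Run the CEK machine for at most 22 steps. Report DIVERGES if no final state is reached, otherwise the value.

Answer: DIVERGES (no final state within 22 steps)

Execution trace:
step 0: [C=(let loop = 2 in ((λx. (x x)) (λx. (x x)))) | E=∅ | K=∅]
step 1: [C=2 | E=∅ | K=[let loop]]
step 2: [C=((λx. (x x)) (λx. (x x))) | E={loop↦2} | K=∅]
step 3: [C=(λx. (x x)) | E={loop↦2} | K=[arg]]
step 4: [C=(λx. (x x)) | E={loop↦2} | K=[fun]]
step 5: [C=(x x) | E={x↦clo(λx. (x x), {loop↦2}), loop↦2} | K=∅]
step 6: [C=x | E={x↦clo(λx. (x x), {loop↦2}), loop↦2} | K=[arg]]
step 7: [C=x | E={x↦clo(λx. (x x), {loop↦2}), loop↦2} | K=[fun]]
… configuration repeats with period 3 (steps 5–7 recur indefinitely) …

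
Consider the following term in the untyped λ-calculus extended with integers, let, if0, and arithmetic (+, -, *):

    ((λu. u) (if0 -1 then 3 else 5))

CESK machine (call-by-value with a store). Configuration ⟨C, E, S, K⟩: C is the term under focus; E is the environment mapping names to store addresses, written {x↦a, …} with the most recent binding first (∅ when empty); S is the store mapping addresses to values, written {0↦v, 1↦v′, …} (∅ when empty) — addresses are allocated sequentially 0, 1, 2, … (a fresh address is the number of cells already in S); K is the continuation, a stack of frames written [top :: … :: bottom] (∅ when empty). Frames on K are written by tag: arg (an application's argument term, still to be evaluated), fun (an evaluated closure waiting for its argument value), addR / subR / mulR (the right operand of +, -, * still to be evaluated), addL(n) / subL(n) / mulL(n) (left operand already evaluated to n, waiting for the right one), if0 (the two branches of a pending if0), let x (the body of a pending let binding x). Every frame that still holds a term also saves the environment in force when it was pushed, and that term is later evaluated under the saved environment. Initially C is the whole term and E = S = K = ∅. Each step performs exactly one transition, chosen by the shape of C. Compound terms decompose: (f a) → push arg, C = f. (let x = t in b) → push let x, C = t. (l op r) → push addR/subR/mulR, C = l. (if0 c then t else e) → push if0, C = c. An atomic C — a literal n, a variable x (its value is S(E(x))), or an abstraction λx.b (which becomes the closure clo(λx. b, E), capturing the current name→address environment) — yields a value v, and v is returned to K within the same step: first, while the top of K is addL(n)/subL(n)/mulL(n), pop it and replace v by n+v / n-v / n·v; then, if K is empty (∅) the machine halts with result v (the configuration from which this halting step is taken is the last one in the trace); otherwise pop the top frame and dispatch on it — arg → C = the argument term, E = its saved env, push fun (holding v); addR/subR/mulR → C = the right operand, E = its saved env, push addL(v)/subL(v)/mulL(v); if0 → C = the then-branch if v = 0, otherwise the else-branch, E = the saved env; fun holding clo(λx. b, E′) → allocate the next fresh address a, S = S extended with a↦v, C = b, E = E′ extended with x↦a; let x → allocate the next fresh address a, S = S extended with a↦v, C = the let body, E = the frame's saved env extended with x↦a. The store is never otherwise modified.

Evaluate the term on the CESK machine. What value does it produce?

Answer: 5

Machine steps:
[0] [C=((λu. u) (if0 -1 then 3 else 5)) | E=∅ | S=∅ | K=∅]
[1] [C=(λu. u) | E=∅ | S=∅ | K=[arg]]
[2] [C=(if0 -1 then 3 else 5) | E=∅ | S=∅ | K=[fun]]
[3] [C=-1 | E=∅ | S=∅ | K=[if0 :: fun]]
[4] [C=5 | E=∅ | S=∅ | K=[fun]]
[5] [C=u | E={u↦0} | S={0↦5} | K=∅]
→ final value 5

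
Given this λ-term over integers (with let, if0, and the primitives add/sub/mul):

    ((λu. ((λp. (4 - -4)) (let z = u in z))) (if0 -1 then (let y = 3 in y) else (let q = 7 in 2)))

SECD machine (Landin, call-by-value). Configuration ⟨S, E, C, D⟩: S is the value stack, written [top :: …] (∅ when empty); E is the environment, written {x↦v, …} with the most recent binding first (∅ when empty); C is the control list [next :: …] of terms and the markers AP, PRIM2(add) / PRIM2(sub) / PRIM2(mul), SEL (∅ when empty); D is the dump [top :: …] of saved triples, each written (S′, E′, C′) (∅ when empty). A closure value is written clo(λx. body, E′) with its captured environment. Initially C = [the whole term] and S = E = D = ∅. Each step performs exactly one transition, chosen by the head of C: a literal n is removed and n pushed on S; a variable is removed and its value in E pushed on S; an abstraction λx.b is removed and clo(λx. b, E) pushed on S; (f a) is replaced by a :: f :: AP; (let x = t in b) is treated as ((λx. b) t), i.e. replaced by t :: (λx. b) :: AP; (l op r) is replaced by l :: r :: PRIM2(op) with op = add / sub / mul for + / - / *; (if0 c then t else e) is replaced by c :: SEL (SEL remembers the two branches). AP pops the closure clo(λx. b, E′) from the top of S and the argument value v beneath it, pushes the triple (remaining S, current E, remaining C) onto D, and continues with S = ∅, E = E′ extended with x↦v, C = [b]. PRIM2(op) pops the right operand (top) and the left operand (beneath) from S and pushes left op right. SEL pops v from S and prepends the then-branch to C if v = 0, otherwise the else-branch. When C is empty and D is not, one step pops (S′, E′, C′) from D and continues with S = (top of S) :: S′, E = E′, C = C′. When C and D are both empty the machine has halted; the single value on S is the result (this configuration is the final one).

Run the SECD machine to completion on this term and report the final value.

Answer: 8

Execution trace:
step 0: ⟨S=∅; E=∅; C=[((λu. ((λp. (4 - -4)) (let z = u in z))) (if0 -1 then (let y = 3 in y) else (let q = 7 in 2)))]; D=∅⟩
step 1: ⟨S=∅; E=∅; C=[(if0 -1 then (let y = 3 in y) else (let q = 7 in 2)) :: (λu. ((λp. (4 - -4)) (let z = u in z))) :: AP]; D=∅⟩
step 2: ⟨S=∅; E=∅; C=[-1 :: SEL :: (λu. ((λp. (4 - -4)) (let z = u in z))) :: AP]; D=∅⟩
step 3: ⟨S=[-1]; E=∅; C=[SEL :: (λu. ((λp. (4 - -4)) (let z = u in z))) :: AP]; D=∅⟩
step 4: ⟨S=∅; E=∅; C=[(let q = 7 in 2) :: (λu. ((λp. (4 - -4)) (let z = u in z))) :: AP]; D=∅⟩
step 5: ⟨S=∅; E=∅; C=[7 :: (λq. 2) :: AP :: (λu. ((λp. (4 - -4)) (let z = u in z))) :: AP]; D=∅⟩
step 6: ⟨S=[7]; E=∅; C=[(λq. 2) :: AP :: (λu. ((λp. (4 - -4)) (let z = u in z))) :: AP]; D=∅⟩
step 7: ⟨S=[clo(λq. 2, ∅) :: 7]; E=∅; C=[AP :: (λu. ((λp. (4 - -4)) (let z = u in z))) :: AP]; D=∅⟩
step 8: ⟨S=∅; E={q↦7}; C=[2]; D=[(∅, ∅, [(λu. ((λp. (4 - -4)) (let z = u in z))) :: AP])]⟩
step 9: ⟨S=[2]; E={q↦7}; C=∅; D=[(∅, ∅, [(λu. ((λp. (4 - -4)) (let z = u in z))) :: AP])]⟩
step 10: ⟨S=[2]; E=∅; C=[(λu. ((λp. (4 - -4)) (let z = u in z))) :: AP]; D=∅⟩
step 11: ⟨S=[clo(λu. ((λp. (4 - -4)) (let z = u in z)), ∅) :: 2]; E=∅; C=[AP]; D=∅⟩
step 12: ⟨S=∅; E={u↦2}; C=[((λp. (4 - -4)) (let z = u in z))]; D=[(∅, ∅, ∅)]⟩
step 13: ⟨S=∅; E={u↦2}; C=[(let z = u in z) :: (λp. (4 - -4)) :: AP]; D=[(∅, ∅, ∅)]⟩
step 14: ⟨S=∅; E={u↦2}; C=[u :: (λz. z) :: AP :: (λp. (4 - -4)) :: AP]; D=[(∅, ∅, ∅)]⟩
step 15: ⟨S=[2]; E={u↦2}; C=[(λz. z) :: AP :: (λp. (4 - -4)) :: AP]; D=[(∅, ∅, ∅)]⟩
step 16: ⟨S=[clo(λz. z, {u↦2}) :: 2]; E={u↦2}; C=[AP :: (λp. (4 - -4)) :: AP]; D=[(∅, ∅, ∅)]⟩
step 17: ⟨S=∅; E={z↦2, u↦2}; C=[z]; D=[(∅, {u↦2}, [(λp. (4 - -4)) :: AP]) :: (∅, ∅, ∅)]⟩
step 18: ⟨S=[2]; E={z↦2, u↦2}; C=∅; D=[(∅, {u↦2}, [(λp. (4 - -4)) :: AP]) :: (∅, ∅, ∅)]⟩
step 19: ⟨S=[2]; E={u↦2}; C=[(λp. (4 - -4)) :: AP]; D=[(∅, ∅, ∅)]⟩
step 20: ⟨S=[clo(λp. (4 - -4), {u↦2}) :: 2]; E={u↦2}; C=[AP]; D=[(∅, ∅, ∅)]⟩
step 21: ⟨S=∅; E={p↦2, u↦2}; C=[(4 - -4)]; D=[(∅, {u↦2}, ∅) :: (∅, ∅, ∅)]⟩
step 22: ⟨S=∅; E={p↦2, u↦2}; C=[4 :: -4 :: PRIM2(sub)]; D=[(∅, {u↦2}, ∅) :: (∅, ∅, ∅)]⟩
step 23: ⟨S=[4]; E={p↦2, u↦2}; C=[-4 :: PRIM2(sub)]; D=[(∅, {u↦2}, ∅) :: (∅, ∅, ∅)]⟩
step 24: ⟨S=[-4 :: 4]; E={p↦2, u↦2}; C=[PRIM2(sub)]; D=[(∅, {u↦2}, ∅) :: (∅, ∅, ∅)]⟩
step 25: ⟨S=[8]; E={p↦2, u↦2}; C=∅; D=[(∅, {u↦2}, ∅) :: (∅, ∅, ∅)]⟩
step 26: ⟨S=[8]; E={u↦2}; C=∅; D=[(∅, ∅, ∅)]⟩
step 27: ⟨S=[8]; E=∅; C=∅; D=∅⟩
→ final value 8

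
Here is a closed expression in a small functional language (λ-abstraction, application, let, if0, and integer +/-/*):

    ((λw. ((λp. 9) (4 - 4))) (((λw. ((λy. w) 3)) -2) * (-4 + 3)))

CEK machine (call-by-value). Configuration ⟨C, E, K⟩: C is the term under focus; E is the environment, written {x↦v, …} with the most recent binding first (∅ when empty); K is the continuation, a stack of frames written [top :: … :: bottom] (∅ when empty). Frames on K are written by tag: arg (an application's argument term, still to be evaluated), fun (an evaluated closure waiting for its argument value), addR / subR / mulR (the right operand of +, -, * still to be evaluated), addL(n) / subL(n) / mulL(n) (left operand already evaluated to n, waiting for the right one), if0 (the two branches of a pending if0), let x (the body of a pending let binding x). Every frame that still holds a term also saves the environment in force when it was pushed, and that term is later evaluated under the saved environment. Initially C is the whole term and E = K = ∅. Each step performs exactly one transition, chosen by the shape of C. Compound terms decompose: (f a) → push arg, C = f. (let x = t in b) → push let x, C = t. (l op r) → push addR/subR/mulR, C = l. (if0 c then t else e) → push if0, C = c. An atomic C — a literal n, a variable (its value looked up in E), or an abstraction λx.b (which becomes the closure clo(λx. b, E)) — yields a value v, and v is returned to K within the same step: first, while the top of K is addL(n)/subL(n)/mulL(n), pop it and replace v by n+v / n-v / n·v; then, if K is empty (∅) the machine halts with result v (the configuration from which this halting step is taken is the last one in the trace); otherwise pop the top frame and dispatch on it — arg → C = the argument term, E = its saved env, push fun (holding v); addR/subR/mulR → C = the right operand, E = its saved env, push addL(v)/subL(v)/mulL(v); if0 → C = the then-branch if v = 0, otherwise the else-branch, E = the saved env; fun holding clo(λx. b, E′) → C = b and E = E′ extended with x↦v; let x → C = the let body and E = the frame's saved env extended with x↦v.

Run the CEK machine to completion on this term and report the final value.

Answer: 9

Execution trace:
0. <C=((λw. ((λp. 9) (4 - 4))) (((λw. ((λy. w) 3)) -2) * (-4 + 3))), E=∅, K=∅>
1. <C=(λw. ((λp. 9) (4 - 4))), E=∅, K=[arg]>
2. <C=(((λw. ((λy. w) 3)) -2) * (-4 + 3)), E=∅, K=[fun]>
3. <C=((λw. ((λy. w) 3)) -2), E=∅, K=[mulR :: fun]>
4. <C=(λw. ((λy. w) 3)), E=∅, K=[arg :: mulR :: fun]>
5. <C=-2, E=∅, K=[fun :: mulR :: fun]>
6. <C=((λy. w) 3), E={w↦-2}, K=[mulR :: fun]>
7. <C=(λy. w), E={w↦-2}, K=[arg :: mulR :: fun]>
8. <C=3, E={w↦-2}, K=[fun :: mulR :: fun]>
9. <C=w, E={y↦3, w↦-2}, K=[mulR :: fun]>
10. <C=(-4 + 3), E=∅, K=[mulL(-2) :: fun]>
11. <C=-4, E=∅, K=[addR :: mulL(-2) :: fun]>
12. <C=3, E=∅, K=[addL(-4) :: mulL(-2) :: fun]>
13. <C=((λp. 9) (4 - 4)), E={w↦2}, K=∅>
14. <C=(λp. 9), E={w↦2}, K=[arg]>
15. <C=(4 - 4), E={w↦2}, K=[fun]>
16. <C=4, E={w↦2}, K=[subR :: fun]>
17. <C=4, E={w↦2}, K=[subL(4) :: fun]>
18. <C=9, E={p↦0, w↦2}, K=∅>
→ final value 9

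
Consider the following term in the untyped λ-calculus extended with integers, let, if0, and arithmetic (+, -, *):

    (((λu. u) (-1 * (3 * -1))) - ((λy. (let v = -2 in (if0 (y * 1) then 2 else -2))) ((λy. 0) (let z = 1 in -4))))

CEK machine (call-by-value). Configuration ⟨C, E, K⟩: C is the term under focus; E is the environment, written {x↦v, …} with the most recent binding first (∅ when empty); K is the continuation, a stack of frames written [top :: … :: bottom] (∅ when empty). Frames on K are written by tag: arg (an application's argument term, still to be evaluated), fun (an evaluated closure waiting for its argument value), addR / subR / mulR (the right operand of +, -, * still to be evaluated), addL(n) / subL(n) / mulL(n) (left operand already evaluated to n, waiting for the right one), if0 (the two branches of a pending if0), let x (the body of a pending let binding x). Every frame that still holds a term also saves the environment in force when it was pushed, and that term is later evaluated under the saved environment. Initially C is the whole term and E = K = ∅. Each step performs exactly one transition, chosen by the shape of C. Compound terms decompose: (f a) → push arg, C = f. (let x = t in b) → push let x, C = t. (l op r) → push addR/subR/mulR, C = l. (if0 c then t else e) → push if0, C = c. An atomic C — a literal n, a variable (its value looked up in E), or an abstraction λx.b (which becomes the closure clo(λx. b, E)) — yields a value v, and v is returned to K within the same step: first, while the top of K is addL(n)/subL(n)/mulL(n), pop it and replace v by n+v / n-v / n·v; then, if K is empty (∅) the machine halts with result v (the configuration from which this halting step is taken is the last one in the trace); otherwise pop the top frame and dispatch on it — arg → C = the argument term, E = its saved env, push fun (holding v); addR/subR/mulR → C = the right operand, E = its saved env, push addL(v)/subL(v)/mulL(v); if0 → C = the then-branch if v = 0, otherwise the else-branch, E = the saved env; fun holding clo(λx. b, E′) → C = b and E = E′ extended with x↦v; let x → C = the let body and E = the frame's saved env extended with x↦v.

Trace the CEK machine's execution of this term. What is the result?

[0] ⟨C=(((λu. u) (-1 * (3 * -1))) - ((λy. (let v = -2 in (if0 (y * 1) then 2 else -2))) ((λy. 0) (let z = 1 in -4)))); E=∅; K=∅⟩
[1] ⟨C=((λu. u) (-1 * (3 * -1))); E=∅; K=[subR]⟩
[2] ⟨C=(λu. u); E=∅; K=[arg :: subR]⟩
[3] ⟨C=(-1 * (3 * -1)); E=∅; K=[fun :: subR]⟩
[4] ⟨C=-1; E=∅; K=[mulR :: fun :: subR]⟩
[5] ⟨C=(3 * -1); E=∅; K=[mulL(-1) :: fun :: subR]⟩
[6] ⟨C=3; E=∅; K=[mulR :: mulL(-1) :: fun :: subR]⟩
[7] ⟨C=-1; E=∅; K=[mulL(3) :: mulL(-1) :: fun :: subR]⟩
[8] ⟨C=u; E={u↦3}; K=[subR]⟩
[9] ⟨C=((λy. (let v = -2 in (if0 (y * 1) then 2 else -2))) ((λy. 0) (let z = 1 in -4))); E=∅; K=[subL(3)]⟩
[10] ⟨C=(λy. (let v = -2 in (if0 (y * 1) then 2 else -2))); E=∅; K=[arg :: subL(3)]⟩
[11] ⟨C=((λy. 0) (let z = 1 in -4)); E=∅; K=[fun :: subL(3)]⟩
[12] ⟨C=(λy. 0); E=∅; K=[arg :: fun :: subL(3)]⟩
[13] ⟨C=(let z = 1 in -4); E=∅; K=[fun :: fun :: subL(3)]⟩
[14] ⟨C=1; E=∅; K=[let z :: fun :: fun :: subL(3)]⟩
[15] ⟨C=-4; E={z↦1}; K=[fun :: fun :: subL(3)]⟩
[16] ⟨C=0; E={y↦-4}; K=[fun :: subL(3)]⟩
[17] ⟨C=(let v = -2 in (if0 (y * 1) then 2 else -2)); E={y↦0}; K=[subL(3)]⟩
[18] ⟨C=-2; E={y↦0}; K=[let v :: subL(3)]⟩
[19] ⟨C=(if0 (y * 1) then 2 else -2); E={v↦-2, y↦0}; K=[subL(3)]⟩
[20] ⟨C=(y * 1); E={v↦-2, y↦0}; K=[if0 :: subL(3)]⟩
[21] ⟨C=y; E={v↦-2, y↦0}; K=[mulR :: if0 :: subL(3)]⟩
[22] ⟨C=1; E={v↦-2, y↦0}; K=[mulL(0) :: if0 :: subL(3)]⟩
[23] ⟨C=2; E={v↦-2, y↦0}; K=[subL(3)]⟩
→ final value 1

Answer: 1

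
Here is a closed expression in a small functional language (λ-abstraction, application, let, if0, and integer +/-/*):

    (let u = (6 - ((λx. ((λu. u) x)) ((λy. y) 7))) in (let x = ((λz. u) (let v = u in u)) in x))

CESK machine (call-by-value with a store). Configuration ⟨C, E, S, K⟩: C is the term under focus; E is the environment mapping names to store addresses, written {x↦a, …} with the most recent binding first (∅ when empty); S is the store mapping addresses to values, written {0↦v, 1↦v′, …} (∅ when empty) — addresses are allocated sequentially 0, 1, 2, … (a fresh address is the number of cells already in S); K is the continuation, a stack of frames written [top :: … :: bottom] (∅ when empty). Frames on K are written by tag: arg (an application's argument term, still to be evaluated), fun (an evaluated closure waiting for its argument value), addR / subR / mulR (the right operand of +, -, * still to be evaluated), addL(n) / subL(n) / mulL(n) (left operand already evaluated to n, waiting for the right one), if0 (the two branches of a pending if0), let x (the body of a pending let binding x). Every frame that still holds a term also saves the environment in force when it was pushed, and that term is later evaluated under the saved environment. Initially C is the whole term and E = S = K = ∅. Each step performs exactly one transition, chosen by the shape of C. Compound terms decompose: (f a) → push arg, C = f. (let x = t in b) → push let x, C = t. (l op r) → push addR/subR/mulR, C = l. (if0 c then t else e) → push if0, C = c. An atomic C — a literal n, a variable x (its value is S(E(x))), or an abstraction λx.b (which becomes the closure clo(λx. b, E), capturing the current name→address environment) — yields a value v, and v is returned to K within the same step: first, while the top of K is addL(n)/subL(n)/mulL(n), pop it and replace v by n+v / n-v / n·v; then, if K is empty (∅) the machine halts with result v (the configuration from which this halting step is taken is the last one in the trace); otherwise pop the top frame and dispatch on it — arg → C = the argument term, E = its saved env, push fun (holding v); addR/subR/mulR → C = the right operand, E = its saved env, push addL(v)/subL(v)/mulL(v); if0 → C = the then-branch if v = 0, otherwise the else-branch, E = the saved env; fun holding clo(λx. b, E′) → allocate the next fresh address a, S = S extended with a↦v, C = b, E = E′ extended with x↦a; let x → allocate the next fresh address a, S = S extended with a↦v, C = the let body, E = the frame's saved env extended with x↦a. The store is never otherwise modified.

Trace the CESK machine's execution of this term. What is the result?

0. <C=(let u = (6 - ((λx. ((λu. u) x)) ((λy. y) 7))) in (let x = ((λz. u) (let v = u in u)) in x)), E=∅, S=∅, K=∅>
1. <C=(6 - ((λx. ((λu. u) x)) ((λy. y) 7))), E=∅, S=∅, K=[let u]>
2. <C=6, E=∅, S=∅, K=[subR :: let u]>
3. <C=((λx. ((λu. u) x)) ((λy. y) 7)), E=∅, S=∅, K=[subL(6) :: let u]>
4. <C=(λx. ((λu. u) x)), E=∅, S=∅, K=[arg :: subL(6) :: let u]>
5. <C=((λy. y) 7), E=∅, S=∅, K=[fun :: subL(6) :: let u]>
6. <C=(λy. y), E=∅, S=∅, K=[arg :: fun :: subL(6) :: let u]>
7. <C=7, E=∅, S=∅, K=[fun :: fun :: subL(6) :: let u]>
8. <C=y, E={y↦0}, S={0↦7}, K=[fun :: subL(6) :: let u]>
9. <C=((λu. u) x), E={x↦1}, S={0↦7, 1↦7}, K=[subL(6) :: let u]>
10. <C=(λu. u), E={x↦1}, S={0↦7, 1↦7}, K=[arg :: subL(6) :: let u]>
11. <C=x, E={x↦1}, S={0↦7, 1↦7}, K=[fun :: subL(6) :: let u]>
12. <C=u, E={u↦2, x↦1}, S={0↦7, 1↦7, 2↦7}, K=[subL(6) :: let u]>
13. <C=(let x = ((λz. u) (let v = u in u)) in x), E={u↦3}, S={0↦7, 1↦7, 2↦7, 3↦-1}, K=∅>
14. <C=((λz. u) (let v = u in u)), E={u↦3}, S={0↦7, 1↦7, 2↦7, 3↦-1}, K=[let x]>
15. <C=(λz. u), E={u↦3}, S={0↦7, 1↦7, 2↦7, 3↦-1}, K=[arg :: let x]>
16. <C=(let v = u in u), E={u↦3}, S={0↦7, 1↦7, 2↦7, 3↦-1}, K=[fun :: let x]>
17. <C=u, E={u↦3}, S={0↦7, 1↦7, 2↦7, 3↦-1}, K=[let v :: fun :: let x]>
18. <C=u, E={v↦4, u↦3}, S={0↦7, 1↦7, 2↦7, 3↦-1, 4↦-1}, K=[fun :: let x]>
19. <C=u, E={z↦5, u↦3}, S={0↦7, 1↦7, 2↦7, 3↦-1, 4↦-1, 5↦-1}, K=[let x]>
20. <C=x, E={x↦6, u↦3}, S={0↦7, 1↦7, 2↦7, 3↦-1, 4↦-1, 5↦-1, 6↦-1}, K=∅>
→ final value -1

Answer: -1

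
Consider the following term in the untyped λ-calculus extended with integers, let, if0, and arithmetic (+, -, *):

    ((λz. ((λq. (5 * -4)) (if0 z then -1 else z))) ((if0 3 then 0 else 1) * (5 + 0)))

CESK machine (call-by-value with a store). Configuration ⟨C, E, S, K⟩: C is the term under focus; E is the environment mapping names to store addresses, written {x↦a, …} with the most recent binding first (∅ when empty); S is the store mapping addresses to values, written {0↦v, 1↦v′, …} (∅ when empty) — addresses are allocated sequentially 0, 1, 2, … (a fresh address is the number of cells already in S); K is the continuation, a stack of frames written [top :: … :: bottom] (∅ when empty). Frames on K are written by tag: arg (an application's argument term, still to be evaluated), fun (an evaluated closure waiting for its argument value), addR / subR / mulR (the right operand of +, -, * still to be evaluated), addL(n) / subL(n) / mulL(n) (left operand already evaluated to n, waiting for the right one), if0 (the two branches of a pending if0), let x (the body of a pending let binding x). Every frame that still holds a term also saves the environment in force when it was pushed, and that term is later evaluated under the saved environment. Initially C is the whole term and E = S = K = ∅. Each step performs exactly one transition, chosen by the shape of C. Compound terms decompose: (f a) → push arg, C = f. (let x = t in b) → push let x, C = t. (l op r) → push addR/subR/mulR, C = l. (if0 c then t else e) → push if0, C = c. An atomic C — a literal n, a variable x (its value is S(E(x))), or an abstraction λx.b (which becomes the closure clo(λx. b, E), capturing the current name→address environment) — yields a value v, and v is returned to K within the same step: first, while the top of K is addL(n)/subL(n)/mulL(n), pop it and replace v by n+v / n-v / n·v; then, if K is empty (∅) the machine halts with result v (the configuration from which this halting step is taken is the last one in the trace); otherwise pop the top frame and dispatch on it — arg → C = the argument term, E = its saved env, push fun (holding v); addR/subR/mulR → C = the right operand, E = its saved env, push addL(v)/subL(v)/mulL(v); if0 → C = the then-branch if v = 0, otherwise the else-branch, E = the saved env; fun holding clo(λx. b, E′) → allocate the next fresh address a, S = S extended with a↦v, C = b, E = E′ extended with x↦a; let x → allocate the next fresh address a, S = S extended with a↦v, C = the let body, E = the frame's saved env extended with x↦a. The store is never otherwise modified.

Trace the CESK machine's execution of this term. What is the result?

Answer: -20

Machine steps:
[0] ⟨C=((λz. ((λq. (5 * -4)) (if0 z then -1 else z))) ((if0 3 then 0 else 1) * (5 + 0))); E=∅; S=∅; K=∅⟩
[1] ⟨C=(λz. ((λq. (5 * -4)) (if0 z then -1 else z))); E=∅; S=∅; K=[arg]⟩
[2] ⟨C=((if0 3 then 0 else 1) * (5 + 0)); E=∅; S=∅; K=[fun]⟩
[3] ⟨C=(if0 3 then 0 else 1); E=∅; S=∅; K=[mulR :: fun]⟩
[4] ⟨C=3; E=∅; S=∅; K=[if0 :: mulR :: fun]⟩
[5] ⟨C=1; E=∅; S=∅; K=[mulR :: fun]⟩
[6] ⟨C=(5 + 0); E=∅; S=∅; K=[mulL(1) :: fun]⟩
[7] ⟨C=5; E=∅; S=∅; K=[addR :: mulL(1) :: fun]⟩
[8] ⟨C=0; E=∅; S=∅; K=[addL(5) :: mulL(1) :: fun]⟩
[9] ⟨C=((λq. (5 * -4)) (if0 z then -1 else z)); E={z↦0}; S={0↦5}; K=∅⟩
[10] ⟨C=(λq. (5 * -4)); E={z↦0}; S={0↦5}; K=[arg]⟩
[11] ⟨C=(if0 z then -1 else z); E={z↦0}; S={0↦5}; K=[fun]⟩
[12] ⟨C=z; E={z↦0}; S={0↦5}; K=[if0 :: fun]⟩
[13] ⟨C=z; E={z↦0}; S={0↦5}; K=[fun]⟩
[14] ⟨C=(5 * -4); E={q↦1, z↦0}; S={0↦5, 1↦5}; K=∅⟩
[15] ⟨C=5; E={q↦1, z↦0}; S={0↦5, 1↦5}; K=[mulR]⟩
[16] ⟨C=-4; E={q↦1, z↦0}; S={0↦5, 1↦5}; K=[mulL(5)]⟩
→ final value -20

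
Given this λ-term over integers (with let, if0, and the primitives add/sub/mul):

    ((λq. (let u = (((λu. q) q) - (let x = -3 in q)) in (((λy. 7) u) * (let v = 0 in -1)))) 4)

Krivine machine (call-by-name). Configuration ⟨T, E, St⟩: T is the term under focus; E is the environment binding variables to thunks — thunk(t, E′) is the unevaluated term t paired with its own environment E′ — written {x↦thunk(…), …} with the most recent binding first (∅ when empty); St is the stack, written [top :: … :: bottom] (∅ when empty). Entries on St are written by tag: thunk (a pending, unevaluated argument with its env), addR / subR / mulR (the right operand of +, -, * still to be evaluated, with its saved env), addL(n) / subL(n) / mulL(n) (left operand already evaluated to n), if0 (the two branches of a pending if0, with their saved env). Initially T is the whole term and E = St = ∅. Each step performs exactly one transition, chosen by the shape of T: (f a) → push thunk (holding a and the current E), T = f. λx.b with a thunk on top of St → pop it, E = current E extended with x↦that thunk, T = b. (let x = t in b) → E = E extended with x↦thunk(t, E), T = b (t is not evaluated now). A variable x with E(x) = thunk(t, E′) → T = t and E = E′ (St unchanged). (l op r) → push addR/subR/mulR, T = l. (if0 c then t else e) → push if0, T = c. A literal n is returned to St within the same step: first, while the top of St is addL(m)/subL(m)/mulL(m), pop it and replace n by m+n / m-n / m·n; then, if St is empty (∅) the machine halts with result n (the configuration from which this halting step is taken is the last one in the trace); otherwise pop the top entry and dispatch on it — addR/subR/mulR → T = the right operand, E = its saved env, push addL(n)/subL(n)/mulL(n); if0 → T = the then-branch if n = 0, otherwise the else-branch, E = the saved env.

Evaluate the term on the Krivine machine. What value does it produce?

t=0: [T=((λq. (let u = (((λu. q) q) - (let x = -3 in q)) in (((λy. 7) u) * (let v = 0 in -1)))) 4) | E=∅ | St=∅]
t=1: [T=(λq. (let u = (((λu. q) q) - (let x = -3 in q)) in (((λy. 7) u) * (let v = 0 in -1)))) | E=∅ | St=[thunk]]
t=2: [T=(let u = (((λu. q) q) - (let x = -3 in q)) in (((λy. 7) u) * (let v = 0 in -1))) | E={q↦thunk(4, ∅)} | St=∅]
t=3: [T=(((λy. 7) u) * (let v = 0 in -1)) | E={u↦thunk((((λu. q) q) - (let x = -3 in q)), {q↦thunk(4, ∅)}), q↦thunk(4, ∅)} | St=∅]
t=4: [T=((λy. 7) u) | E={u↦thunk((((λu. q) q) - (let x = -3 in q)), {q↦thunk(4, ∅)}), q↦thunk(4, ∅)} | St=[mulR]]
t=5: [T=(λy. 7) | E={u↦thunk((((λu. q) q) - (let x = -3 in q)), {q↦thunk(4, ∅)}), q↦thunk(4, ∅)} | St=[thunk :: mulR]]
t=6: [T=7 | E={y↦thunk(u, {u↦thunk((((λu. q) q) - (let x = -3 in q)), {q↦thunk(4, ∅)}), q↦thunk(4, ∅)}), u↦thunk((((λu. q) q) - (let x = -3 in q)), {q↦thunk(4, ∅)}), q↦thunk(4, ∅)} | St=[mulR]]
t=7: [T=(let v = 0 in -1) | E={u↦thunk((((λu. q) q) - (let x = -3 in q)), {q↦thunk(4, ∅)}), q↦thunk(4, ∅)} | St=[mulL(7)]]
t=8: [T=-1 | E={v↦thunk(0, {u↦thunk((((λu. q) q) - (let x = -3 in q)), {q↦thunk(4, ∅)}), q↦thunk(4, ∅)}), u↦thunk((((λu. q) q) - (let x = -3 in q)), {q↦thunk(4, ∅)}), q↦thunk(4, ∅)} | St=[mulL(7)]]
→ final value -7

Answer: -7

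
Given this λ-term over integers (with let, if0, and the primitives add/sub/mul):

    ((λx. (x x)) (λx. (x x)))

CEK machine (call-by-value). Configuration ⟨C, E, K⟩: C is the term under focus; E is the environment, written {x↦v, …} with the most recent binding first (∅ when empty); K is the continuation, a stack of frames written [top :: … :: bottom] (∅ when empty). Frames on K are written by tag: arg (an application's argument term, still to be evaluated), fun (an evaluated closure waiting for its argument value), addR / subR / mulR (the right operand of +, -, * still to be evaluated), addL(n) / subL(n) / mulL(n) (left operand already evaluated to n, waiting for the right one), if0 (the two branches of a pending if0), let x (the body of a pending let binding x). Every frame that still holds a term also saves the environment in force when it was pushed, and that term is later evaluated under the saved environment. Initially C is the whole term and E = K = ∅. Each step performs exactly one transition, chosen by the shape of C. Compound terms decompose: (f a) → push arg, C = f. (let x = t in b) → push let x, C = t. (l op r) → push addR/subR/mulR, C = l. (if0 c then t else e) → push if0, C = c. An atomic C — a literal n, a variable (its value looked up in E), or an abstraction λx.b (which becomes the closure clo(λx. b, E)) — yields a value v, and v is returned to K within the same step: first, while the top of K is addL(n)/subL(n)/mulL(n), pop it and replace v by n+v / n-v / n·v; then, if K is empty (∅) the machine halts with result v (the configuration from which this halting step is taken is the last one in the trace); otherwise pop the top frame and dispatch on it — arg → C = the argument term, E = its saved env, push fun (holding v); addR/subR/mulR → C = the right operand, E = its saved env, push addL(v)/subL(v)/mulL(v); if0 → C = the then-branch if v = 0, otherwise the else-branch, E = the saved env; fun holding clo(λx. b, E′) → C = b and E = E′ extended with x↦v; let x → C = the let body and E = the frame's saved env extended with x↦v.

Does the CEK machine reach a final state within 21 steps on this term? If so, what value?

Answer: DIVERGES (no final state within 21 steps)

Machine steps:
0. [C=((λx. (x x)) (λx. (x x))) | E=∅ | K=∅]
1. [C=(λx. (x x)) | E=∅ | K=[arg]]
2. [C=(λx. (x x)) | E=∅ | K=[fun]]
3. [C=(x x) | E={x↦clo(λx. (x x), ∅)} | K=∅]
4. [C=x | E={x↦clo(λx. (x x), ∅)} | K=[arg]]
5. [C=x | E={x↦clo(λx. (x x), ∅)} | K=[fun]]
… configuration repeats with period 3 (steps 3–5 recur indefinitely) …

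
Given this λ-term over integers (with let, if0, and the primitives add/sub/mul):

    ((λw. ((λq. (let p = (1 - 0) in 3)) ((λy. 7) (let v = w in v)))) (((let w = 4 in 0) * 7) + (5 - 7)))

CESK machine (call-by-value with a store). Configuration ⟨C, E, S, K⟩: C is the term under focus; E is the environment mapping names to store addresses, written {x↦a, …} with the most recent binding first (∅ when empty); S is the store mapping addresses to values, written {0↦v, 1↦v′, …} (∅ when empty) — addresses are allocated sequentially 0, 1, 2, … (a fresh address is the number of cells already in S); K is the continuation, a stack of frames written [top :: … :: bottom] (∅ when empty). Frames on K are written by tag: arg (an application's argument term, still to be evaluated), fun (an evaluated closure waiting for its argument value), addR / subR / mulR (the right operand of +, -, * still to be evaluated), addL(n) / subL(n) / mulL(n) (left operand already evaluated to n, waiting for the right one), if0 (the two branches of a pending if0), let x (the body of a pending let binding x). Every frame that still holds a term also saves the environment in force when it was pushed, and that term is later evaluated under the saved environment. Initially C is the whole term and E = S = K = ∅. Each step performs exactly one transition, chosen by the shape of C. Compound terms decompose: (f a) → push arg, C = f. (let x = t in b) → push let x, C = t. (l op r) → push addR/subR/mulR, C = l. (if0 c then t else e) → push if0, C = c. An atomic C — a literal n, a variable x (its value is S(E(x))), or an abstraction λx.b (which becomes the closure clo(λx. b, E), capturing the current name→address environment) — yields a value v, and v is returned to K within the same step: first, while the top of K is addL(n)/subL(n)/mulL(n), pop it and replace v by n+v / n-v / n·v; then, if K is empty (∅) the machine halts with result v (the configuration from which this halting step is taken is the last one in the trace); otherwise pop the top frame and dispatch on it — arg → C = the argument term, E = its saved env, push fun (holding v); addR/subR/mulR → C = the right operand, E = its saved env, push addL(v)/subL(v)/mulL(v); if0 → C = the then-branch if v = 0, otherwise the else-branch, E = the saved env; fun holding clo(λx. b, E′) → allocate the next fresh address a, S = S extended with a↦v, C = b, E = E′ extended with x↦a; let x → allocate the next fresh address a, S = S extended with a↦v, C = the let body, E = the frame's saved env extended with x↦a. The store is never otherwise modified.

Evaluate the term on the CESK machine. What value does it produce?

step 0: <C=((λw. ((λq. (let p = (1 - 0) in 3)) ((λy. 7) (let v = w in v)))) (((let w = 4 in 0) * 7) + (5 - 7))), E=∅, S=∅, K=∅>
step 1: <C=(λw. ((λq. (let p = (1 - 0) in 3)) ((λy. 7) (let v = w in v)))), E=∅, S=∅, K=[arg]>
step 2: <C=(((let w = 4 in 0) * 7) + (5 - 7)), E=∅, S=∅, K=[fun]>
step 3: <C=((let w = 4 in 0) * 7), E=∅, S=∅, K=[addR :: fun]>
step 4: <C=(let w = 4 in 0), E=∅, S=∅, K=[mulR :: addR :: fun]>
step 5: <C=4, E=∅, S=∅, K=[let w :: mulR :: addR :: fun]>
step 6: <C=0, E={w↦0}, S={0↦4}, K=[mulR :: addR :: fun]>
step 7: <C=7, E=∅, S={0↦4}, K=[mulL(0) :: addR :: fun]>
step 8: <C=(5 - 7), E=∅, S={0↦4}, K=[addL(0) :: fun]>
step 9: <C=5, E=∅, S={0↦4}, K=[subR :: addL(0) :: fun]>
step 10: <C=7, E=∅, S={0↦4}, K=[subL(5) :: addL(0) :: fun]>
step 11: <C=((λq. (let p = (1 - 0) in 3)) ((λy. 7) (let v = w in v))), E={w↦1}, S={0↦4, 1↦-2}, K=∅>
step 12: <C=(λq. (let p = (1 - 0) in 3)), E={w↦1}, S={0↦4, 1↦-2}, K=[arg]>
step 13: <C=((λy. 7) (let v = w in v)), E={w↦1}, S={0↦4, 1↦-2}, K=[fun]>
step 14: <C=(λy. 7), E={w↦1}, S={0↦4, 1↦-2}, K=[arg :: fun]>
step 15: <C=(let v = w in v), E={w↦1}, S={0↦4, 1↦-2}, K=[fun :: fun]>
step 16: <C=w, E={w↦1}, S={0↦4, 1↦-2}, K=[let v :: fun :: fun]>
step 17: <C=v, E={v↦2, w↦1}, S={0↦4, 1↦-2, 2↦-2}, K=[fun :: fun]>
step 18: <C=7, E={y↦3, w↦1}, S={0↦4, 1↦-2, 2↦-2, 3↦-2}, K=[fun]>
step 19: <C=(let p = (1 - 0) in 3), E={q↦4, w↦1}, S={0↦4, 1↦-2, 2↦-2, 3↦-2, 4↦7}, K=∅>
step 20: <C=(1 - 0), E={q↦4, w↦1}, S={0↦4, 1↦-2, 2↦-2, 3↦-2, 4↦7}, K=[let p]>
step 21: <C=1, E={q↦4, w↦1}, S={0↦4, 1↦-2, 2↦-2, 3↦-2, 4↦7}, K=[subR :: let p]>
step 22: <C=0, E={q↦4, w↦1}, S={0↦4, 1↦-2, 2↦-2, 3↦-2, 4↦7}, K=[subL(1) :: let p]>
step 23: <C=3, E={p↦5, q↦4, w↦1}, S={0↦4, 1↦-2, 2↦-2, 3↦-2, 4↦7, 5↦1}, K=∅>
→ final value 3

Answer: 3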